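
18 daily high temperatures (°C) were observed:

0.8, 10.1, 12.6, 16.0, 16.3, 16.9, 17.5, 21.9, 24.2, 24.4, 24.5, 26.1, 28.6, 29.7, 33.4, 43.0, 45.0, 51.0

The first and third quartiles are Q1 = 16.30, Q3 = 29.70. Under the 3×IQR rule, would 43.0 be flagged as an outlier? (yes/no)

IQR = Q3 − Q1 = 29.70 − 16.30 = 13.40.
Lower fence = Q1 − 3·IQR = 16.30 − 40.20 = -23.90.
Upper fence = Q3 + 3·IQR = 29.70 + 40.20 = 69.90.
43.0 lies within [-23.90, 69.90].

no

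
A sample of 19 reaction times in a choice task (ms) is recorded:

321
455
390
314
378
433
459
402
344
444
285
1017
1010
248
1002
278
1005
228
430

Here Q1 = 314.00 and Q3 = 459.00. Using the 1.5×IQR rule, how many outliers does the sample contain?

4

IQR = 145.00; fences at 314.00 − 217.50 = 96.50 and 459.00 + 217.50 = 676.50.
Outside the cutoffs: 1002, 1005, 1010, 1017.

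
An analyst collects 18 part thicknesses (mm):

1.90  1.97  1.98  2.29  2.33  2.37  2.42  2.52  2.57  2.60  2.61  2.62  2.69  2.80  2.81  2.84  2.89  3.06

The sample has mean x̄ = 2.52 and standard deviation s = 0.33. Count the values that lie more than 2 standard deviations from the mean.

0

Cutoffs: x̄ ± 2s = [1.86, 3.18].
Every value lies within the cutoffs.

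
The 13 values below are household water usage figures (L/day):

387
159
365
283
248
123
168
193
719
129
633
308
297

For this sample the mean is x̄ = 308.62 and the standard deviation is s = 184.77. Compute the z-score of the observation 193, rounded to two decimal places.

z = (193 − 308.62) / 184.77 = -0.63.

-0.63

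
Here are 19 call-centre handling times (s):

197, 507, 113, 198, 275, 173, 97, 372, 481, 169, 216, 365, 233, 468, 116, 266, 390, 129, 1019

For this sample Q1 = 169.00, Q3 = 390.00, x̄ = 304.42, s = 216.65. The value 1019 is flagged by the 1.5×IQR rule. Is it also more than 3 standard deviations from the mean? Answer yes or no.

yes

z = (1019 − 304.42) / 216.65 = 3.30.
|z| = 3.30 > 3.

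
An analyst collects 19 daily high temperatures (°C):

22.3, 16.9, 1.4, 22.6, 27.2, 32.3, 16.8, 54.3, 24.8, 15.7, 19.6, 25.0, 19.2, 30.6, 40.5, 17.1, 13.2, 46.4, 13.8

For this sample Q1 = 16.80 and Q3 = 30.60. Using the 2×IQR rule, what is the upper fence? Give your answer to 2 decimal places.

58.20

IQR = Q3 − Q1 = 30.60 − 16.80 = 13.80.
Lower fence = Q1 − 2·IQR = 16.80 − 27.60 = -10.80.
Upper fence = Q3 + 2·IQR = 30.60 + 27.60 = 58.20.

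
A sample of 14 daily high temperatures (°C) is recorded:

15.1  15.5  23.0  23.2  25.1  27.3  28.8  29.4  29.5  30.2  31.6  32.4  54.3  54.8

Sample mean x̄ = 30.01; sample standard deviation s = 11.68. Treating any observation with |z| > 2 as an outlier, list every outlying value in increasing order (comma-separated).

Cutoffs at x̄ ± 2s: 30.01 ± 2·11.68 = [6.65, 53.37].
54.3: z = 2.08, |z| > 2 → outlier.
54.8: z = 2.12, |z| > 2 → outlier.
Every other value lies within [6.65, 53.37].

54.3, 54.8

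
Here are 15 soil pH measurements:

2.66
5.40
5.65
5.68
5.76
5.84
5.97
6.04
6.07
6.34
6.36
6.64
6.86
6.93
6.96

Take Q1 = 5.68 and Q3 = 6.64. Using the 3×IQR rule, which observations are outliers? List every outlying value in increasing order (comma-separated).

2.66

IQR = Q3 − Q1 = 6.64 − 5.68 = 0.96.
Lower fence = Q1 − 3·IQR = 5.68 − 2.88 = 2.80.
Upper fence = Q3 + 3·IQR = 6.64 + 2.88 = 9.52.
2.66 < 2.80 → outlier.
All remaining values lie within [2.80, 9.52].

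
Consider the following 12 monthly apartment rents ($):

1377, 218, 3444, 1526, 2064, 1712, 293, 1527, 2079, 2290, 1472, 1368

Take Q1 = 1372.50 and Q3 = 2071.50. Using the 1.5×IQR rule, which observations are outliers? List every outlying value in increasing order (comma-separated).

IQR = Q3 − Q1 = 2071.50 − 1372.50 = 699.00.
Lower fence = Q1 − 1.5·IQR = 1372.50 − 1048.50 = 324.00.
Upper fence = Q3 + 1.5·IQR = 2071.50 + 1048.50 = 3120.00.
218 < 324.00 → outlier.
293 < 324.00 → outlier.
3444 > 3120.00 → outlier.
All remaining values lie within [324.00, 3120.00].

218, 293, 3444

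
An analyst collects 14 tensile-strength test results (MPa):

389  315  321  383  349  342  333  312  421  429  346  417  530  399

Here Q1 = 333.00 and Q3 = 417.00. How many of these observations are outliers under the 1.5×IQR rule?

0

IQR = 84.00; fences at 333.00 − 126.00 = 207.00 and 417.00 + 126.00 = 543.00.
Every value lies within the cutoffs.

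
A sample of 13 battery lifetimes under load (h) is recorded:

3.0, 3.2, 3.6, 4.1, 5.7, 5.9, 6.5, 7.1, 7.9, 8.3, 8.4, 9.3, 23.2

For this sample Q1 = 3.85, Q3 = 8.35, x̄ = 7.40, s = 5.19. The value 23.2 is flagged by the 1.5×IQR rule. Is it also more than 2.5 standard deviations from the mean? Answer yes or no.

yes

z = (23.2 − 7.40) / 5.19 = 3.04.
|z| = 3.04 > 2.5.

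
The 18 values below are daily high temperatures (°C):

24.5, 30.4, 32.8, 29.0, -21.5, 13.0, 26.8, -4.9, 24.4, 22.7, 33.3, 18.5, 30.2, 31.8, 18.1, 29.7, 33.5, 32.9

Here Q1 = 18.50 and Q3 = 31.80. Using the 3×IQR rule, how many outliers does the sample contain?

IQR = 13.30; fences at 18.50 − 39.90 = -21.40 and 31.80 + 39.90 = 71.70.
Outside the cutoffs: -21.5.

1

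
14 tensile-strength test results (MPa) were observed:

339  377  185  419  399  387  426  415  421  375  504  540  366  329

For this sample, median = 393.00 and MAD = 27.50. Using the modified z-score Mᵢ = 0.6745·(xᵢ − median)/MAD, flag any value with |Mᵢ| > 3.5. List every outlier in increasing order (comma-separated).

185, 540

|Mᵢ| > 3.5 ⇔ |xᵢ − 393.00| > 3.5·27.50/0.6745 = 142.70.
So outliers lie outside [250.30, 535.70].
185: M = -5.10 → outlier.
540: M = 3.61 → outlier.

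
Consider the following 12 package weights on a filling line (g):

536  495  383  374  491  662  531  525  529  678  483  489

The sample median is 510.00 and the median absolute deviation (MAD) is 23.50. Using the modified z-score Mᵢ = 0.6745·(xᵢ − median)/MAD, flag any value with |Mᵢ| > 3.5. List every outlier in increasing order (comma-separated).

|Mᵢ| > 3.5 ⇔ |xᵢ − 510.00| > 3.5·23.50/0.6745 = 121.94.
So outliers lie outside [388.06, 631.94].
374: M = -3.90 → outlier.
383: M = -3.65 → outlier.
662: M = 4.36 → outlier.
678: M = 4.82 → outlier.

374, 383, 662, 678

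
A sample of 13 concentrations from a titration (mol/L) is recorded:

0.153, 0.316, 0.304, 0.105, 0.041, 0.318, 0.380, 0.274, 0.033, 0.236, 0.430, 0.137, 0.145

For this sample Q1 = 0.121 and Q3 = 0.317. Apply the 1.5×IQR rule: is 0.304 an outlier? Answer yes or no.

IQR = Q3 − Q1 = 0.317 − 0.121 = 0.196.
Lower fence = Q1 − 1.5·IQR = 0.121 − 0.294 = -0.173.
Upper fence = Q3 + 1.5·IQR = 0.317 + 0.294 = 0.611.
0.304 lies within [-0.173, 0.611].

no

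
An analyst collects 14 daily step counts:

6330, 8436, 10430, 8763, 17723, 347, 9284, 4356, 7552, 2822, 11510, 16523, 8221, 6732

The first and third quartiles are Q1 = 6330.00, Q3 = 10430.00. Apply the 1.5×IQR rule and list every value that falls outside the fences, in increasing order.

IQR = Q3 − Q1 = 10430.00 − 6330.00 = 4100.00.
Lower fence = Q1 − 1.5·IQR = 6330.00 − 6150.00 = 180.00.
Upper fence = Q3 + 1.5·IQR = 10430.00 + 6150.00 = 16580.00.
17723 > 16580.00 → outlier.
All remaining values lie within [180.00, 16580.00].

17723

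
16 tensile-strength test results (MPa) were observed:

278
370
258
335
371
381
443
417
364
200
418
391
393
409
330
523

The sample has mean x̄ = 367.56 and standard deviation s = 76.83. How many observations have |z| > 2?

2

Cutoffs: x̄ ± 2s = [213.90, 521.22].
Outside the cutoffs: 200, 523.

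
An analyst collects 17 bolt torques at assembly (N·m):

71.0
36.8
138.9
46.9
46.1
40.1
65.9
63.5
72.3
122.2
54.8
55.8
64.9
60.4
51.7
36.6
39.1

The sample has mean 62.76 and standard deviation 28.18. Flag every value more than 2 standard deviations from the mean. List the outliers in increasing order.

122.2, 138.9

Cutoffs at x̄ ± 2s: 62.76 ± 2·28.18 = [6.40, 119.12].
122.2: z = 2.11, |z| > 2 → outlier.
138.9: z = 2.70, |z| > 2 → outlier.
Every other value lies within [6.40, 119.12].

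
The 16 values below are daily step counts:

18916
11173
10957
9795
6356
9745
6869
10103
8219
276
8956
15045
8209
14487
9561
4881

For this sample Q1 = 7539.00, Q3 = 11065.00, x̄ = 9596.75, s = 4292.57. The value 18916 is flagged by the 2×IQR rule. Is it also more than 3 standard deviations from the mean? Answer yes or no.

z = (18916 − 9596.75) / 4292.57 = 2.17.
|z| = 2.17 ≤ 3.

no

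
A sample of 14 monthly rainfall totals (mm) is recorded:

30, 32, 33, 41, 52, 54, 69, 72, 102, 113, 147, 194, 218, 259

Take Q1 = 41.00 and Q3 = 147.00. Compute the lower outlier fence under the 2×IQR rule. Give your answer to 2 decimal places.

-171.00

IQR = Q3 − Q1 = 147.00 − 41.00 = 106.00.
Lower fence = Q1 − 2·IQR = 41.00 − 212.00 = -171.00.
Upper fence = Q3 + 2·IQR = 147.00 + 212.00 = 359.00.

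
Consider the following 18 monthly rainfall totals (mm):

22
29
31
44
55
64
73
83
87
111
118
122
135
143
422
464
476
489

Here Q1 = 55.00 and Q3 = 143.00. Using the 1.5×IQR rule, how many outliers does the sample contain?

4

IQR = 88.00; fences at 55.00 − 132.00 = -77.00 and 143.00 + 132.00 = 275.00.
Outside the cutoffs: 422, 464, 476, 489.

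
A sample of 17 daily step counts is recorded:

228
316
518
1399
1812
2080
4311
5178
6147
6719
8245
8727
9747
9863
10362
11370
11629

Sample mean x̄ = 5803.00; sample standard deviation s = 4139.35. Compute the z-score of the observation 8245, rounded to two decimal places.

z = (8245 − 5803.00) / 4139.35 = 0.59.

0.59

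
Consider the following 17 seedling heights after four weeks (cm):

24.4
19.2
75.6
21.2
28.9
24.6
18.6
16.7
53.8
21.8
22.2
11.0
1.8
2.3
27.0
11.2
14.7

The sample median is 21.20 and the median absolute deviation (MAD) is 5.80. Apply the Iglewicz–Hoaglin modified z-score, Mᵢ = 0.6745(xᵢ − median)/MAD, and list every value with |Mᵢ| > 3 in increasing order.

|Mᵢ| > 3 ⇔ |xᵢ − 21.20| > 3·5.80/0.6745 = 25.80.
So outliers lie outside [-4.60, 47.00].
53.8: M = 3.79 → outlier.
75.6: M = 6.33 → outlier.

53.8, 75.6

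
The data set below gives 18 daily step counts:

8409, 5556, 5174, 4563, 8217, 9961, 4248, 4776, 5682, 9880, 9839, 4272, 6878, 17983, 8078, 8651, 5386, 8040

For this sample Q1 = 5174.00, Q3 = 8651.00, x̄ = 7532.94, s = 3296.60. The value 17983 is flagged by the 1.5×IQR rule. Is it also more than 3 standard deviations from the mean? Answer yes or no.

z = (17983 − 7532.94) / 3296.60 = 3.17.
|z| = 3.17 > 3.

yes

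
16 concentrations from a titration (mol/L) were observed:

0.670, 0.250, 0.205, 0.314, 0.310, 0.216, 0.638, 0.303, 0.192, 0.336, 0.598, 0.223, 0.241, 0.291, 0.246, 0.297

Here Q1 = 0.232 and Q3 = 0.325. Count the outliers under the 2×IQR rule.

IQR = 0.093; fences at 0.232 − 0.186 = 0.046 and 0.325 + 0.186 = 0.511.
Outside the cutoffs: 0.598, 0.638, 0.670.

3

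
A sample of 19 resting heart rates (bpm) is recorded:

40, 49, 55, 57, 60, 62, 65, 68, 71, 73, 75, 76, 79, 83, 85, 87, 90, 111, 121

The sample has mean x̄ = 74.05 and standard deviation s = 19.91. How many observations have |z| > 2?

1

Cutoffs: x̄ ± 2s = [34.23, 113.87].
Outside the cutoffs: 121.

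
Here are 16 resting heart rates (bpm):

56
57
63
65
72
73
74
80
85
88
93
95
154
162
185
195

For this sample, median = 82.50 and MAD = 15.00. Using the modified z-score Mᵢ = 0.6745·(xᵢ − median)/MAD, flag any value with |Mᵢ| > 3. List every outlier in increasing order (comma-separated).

|Mᵢ| > 3 ⇔ |xᵢ − 82.50| > 3·15.00/0.6745 = 66.72.
So outliers lie outside [15.78, 149.22].
154: M = 3.22 → outlier.
162: M = 3.57 → outlier.
185: M = 4.61 → outlier.
195: M = 5.06 → outlier.

154, 162, 185, 195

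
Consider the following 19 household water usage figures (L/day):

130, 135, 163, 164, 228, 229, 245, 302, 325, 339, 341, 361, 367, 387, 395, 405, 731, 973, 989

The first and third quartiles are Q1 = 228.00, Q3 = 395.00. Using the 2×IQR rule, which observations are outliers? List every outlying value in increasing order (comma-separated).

731, 973, 989

IQR = Q3 − Q1 = 395.00 − 228.00 = 167.00.
Lower fence = Q1 − 2·IQR = 228.00 − 334.00 = -106.00.
Upper fence = Q3 + 2·IQR = 395.00 + 334.00 = 729.00.
731 > 729.00 → outlier.
973 > 729.00 → outlier.
989 > 729.00 → outlier.
All remaining values lie within [-106.00, 729.00].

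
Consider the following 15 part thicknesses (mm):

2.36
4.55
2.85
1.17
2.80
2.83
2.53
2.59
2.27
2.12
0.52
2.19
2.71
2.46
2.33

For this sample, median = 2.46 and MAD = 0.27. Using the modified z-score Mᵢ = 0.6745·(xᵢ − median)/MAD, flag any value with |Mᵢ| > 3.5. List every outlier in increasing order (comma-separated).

0.52, 4.55

|Mᵢ| > 3.5 ⇔ |xᵢ − 2.46| > 3.5·0.27/0.6745 = 1.40.
So outliers lie outside [1.06, 3.86].
0.52: M = -4.85 → outlier.
4.55: M = 5.22 → outlier.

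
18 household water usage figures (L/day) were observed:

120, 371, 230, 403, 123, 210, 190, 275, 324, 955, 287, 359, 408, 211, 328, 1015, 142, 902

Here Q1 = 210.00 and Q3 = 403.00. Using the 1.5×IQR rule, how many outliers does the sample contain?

3

IQR = 193.00; fences at 210.00 − 289.50 = -79.50 and 403.00 + 289.50 = 692.50.
Outside the cutoffs: 902, 955, 1015.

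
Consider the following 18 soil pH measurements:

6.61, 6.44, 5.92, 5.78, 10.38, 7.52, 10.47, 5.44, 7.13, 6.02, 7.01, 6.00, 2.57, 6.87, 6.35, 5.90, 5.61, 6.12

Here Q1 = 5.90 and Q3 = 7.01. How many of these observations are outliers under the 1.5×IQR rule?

3

IQR = 1.11; fences at 5.90 − 1.665 = 4.235 and 7.01 + 1.665 = 8.675.
Outside the cutoffs: 2.57, 10.38, 10.47.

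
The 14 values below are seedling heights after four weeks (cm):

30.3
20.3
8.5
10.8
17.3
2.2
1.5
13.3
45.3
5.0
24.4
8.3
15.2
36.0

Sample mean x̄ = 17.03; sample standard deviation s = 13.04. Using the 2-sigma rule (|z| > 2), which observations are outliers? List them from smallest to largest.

45.3

Cutoffs at x̄ ± 2s: 17.03 ± 2·13.04 = [-9.05, 43.11].
45.3: z = 2.17, |z| > 2 → outlier.
Every other value lies within [-9.05, 43.11].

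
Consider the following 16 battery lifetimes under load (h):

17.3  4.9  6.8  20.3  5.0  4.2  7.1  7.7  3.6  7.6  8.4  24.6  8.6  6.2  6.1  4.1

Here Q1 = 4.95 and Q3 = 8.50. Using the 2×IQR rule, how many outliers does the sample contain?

IQR = 3.55; fences at 4.95 − 7.10 = -2.15 and 8.50 + 7.10 = 15.60.
Outside the cutoffs: 17.3, 20.3, 24.6.

3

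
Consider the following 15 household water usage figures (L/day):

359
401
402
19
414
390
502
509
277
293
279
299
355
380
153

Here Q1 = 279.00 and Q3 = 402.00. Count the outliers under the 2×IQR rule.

1

IQR = 123.00; fences at 279.00 − 246.00 = 33.00 and 402.00 + 246.00 = 648.00.
Outside the cutoffs: 19.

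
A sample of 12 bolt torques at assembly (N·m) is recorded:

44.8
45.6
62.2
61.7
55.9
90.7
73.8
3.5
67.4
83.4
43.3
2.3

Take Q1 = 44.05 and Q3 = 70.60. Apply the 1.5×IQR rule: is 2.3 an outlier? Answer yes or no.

IQR = Q3 − Q1 = 70.60 − 44.05 = 26.55.
Lower fence = Q1 − 1.5·IQR = 44.05 − 39.825 = 4.225.
Upper fence = Q3 + 1.5·IQR = 70.60 + 39.825 = 110.425.
2.3 lies below the lower fence.

yes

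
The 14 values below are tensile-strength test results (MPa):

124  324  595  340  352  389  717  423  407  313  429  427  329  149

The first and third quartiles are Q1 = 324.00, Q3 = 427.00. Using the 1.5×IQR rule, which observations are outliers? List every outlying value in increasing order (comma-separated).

IQR = Q3 − Q1 = 427.00 − 324.00 = 103.00.
Lower fence = Q1 − 1.5·IQR = 324.00 − 154.50 = 169.50.
Upper fence = Q3 + 1.5·IQR = 427.00 + 154.50 = 581.50.
124 < 169.50 → outlier.
149 < 169.50 → outlier.
595 > 581.50 → outlier.
717 > 581.50 → outlier.
All remaining values lie within [169.50, 581.50].

124, 149, 595, 717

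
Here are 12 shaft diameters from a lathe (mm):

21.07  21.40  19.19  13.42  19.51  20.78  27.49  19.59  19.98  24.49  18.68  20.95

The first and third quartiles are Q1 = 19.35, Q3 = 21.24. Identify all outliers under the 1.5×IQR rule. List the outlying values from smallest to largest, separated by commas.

IQR = Q3 − Q1 = 21.24 − 19.35 = 1.89.
Lower fence = Q1 − 1.5·IQR = 19.35 − 2.835 = 16.515.
Upper fence = Q3 + 1.5·IQR = 21.24 + 2.835 = 24.075.
13.42 < 16.515 → outlier.
24.49 > 24.075 → outlier.
27.49 > 24.075 → outlier.
All remaining values lie within [16.515, 24.075].

13.42, 24.49, 27.49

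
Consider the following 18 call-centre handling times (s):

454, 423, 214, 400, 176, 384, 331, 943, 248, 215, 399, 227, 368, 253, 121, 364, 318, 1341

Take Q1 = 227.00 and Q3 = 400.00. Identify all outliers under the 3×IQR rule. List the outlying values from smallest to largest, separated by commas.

IQR = Q3 − Q1 = 400.00 − 227.00 = 173.00.
Lower fence = Q1 − 3·IQR = 227.00 − 519.00 = -292.00.
Upper fence = Q3 + 3·IQR = 400.00 + 519.00 = 919.00.
943 > 919.00 → outlier.
1341 > 919.00 → outlier.
All remaining values lie within [-292.00, 919.00].

943, 1341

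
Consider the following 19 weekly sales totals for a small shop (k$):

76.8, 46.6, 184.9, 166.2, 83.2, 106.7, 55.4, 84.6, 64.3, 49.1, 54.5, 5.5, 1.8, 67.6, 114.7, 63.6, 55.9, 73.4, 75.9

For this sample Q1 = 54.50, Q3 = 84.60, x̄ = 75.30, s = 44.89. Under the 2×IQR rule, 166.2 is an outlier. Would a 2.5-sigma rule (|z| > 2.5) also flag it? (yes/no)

no

z = (166.2 − 75.30) / 44.89 = 2.02.
|z| = 2.02 ≤ 2.5.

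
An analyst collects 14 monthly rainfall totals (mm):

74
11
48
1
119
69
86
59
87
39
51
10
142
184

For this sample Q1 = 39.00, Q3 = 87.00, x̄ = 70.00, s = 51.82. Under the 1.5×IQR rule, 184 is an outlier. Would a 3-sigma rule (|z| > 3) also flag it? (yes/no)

z = (184 − 70.00) / 51.82 = 2.20.
|z| = 2.20 ≤ 3.

no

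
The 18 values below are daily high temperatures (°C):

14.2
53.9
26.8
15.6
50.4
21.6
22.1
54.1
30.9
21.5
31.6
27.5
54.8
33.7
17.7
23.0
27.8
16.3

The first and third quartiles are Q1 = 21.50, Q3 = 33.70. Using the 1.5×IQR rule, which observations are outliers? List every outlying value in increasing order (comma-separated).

IQR = Q3 − Q1 = 33.70 − 21.50 = 12.20.
Lower fence = Q1 − 1.5·IQR = 21.50 − 18.30 = 3.20.
Upper fence = Q3 + 1.5·IQR = 33.70 + 18.30 = 52.00.
53.9 > 52.00 → outlier.
54.1 > 52.00 → outlier.
54.8 > 52.00 → outlier.
All remaining values lie within [3.20, 52.00].

53.9, 54.1, 54.8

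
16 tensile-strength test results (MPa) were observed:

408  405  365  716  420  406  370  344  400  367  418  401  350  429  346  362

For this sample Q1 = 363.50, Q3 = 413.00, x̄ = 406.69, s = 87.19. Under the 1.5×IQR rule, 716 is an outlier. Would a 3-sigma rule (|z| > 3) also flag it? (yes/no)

yes

z = (716 − 406.69) / 87.19 = 3.55.
|z| = 3.55 > 3.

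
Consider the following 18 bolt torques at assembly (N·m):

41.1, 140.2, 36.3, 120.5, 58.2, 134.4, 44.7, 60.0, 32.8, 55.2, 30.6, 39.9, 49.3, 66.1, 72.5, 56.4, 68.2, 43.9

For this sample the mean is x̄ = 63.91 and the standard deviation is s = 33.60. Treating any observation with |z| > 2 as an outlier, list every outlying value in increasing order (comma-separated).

Cutoffs at x̄ ± 2s: 63.91 ± 2·33.60 = [-3.29, 131.11].
134.4: z = 2.10, |z| > 2 → outlier.
140.2: z = 2.27, |z| > 2 → outlier.
Every other value lies within [-3.29, 131.11].

134.4, 140.2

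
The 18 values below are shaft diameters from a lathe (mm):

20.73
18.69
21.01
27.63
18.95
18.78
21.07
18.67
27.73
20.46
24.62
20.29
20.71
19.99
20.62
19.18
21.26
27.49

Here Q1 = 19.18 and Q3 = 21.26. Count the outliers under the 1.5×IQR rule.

4

IQR = 2.08; fences at 19.18 − 3.12 = 16.06 and 21.26 + 3.12 = 24.38.
Outside the cutoffs: 24.62, 27.49, 27.63, 27.73.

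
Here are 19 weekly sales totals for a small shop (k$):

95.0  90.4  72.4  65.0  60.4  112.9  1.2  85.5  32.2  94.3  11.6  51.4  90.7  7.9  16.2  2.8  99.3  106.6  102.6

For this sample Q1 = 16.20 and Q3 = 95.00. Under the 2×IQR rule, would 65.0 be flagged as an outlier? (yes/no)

IQR = Q3 − Q1 = 95.00 − 16.20 = 78.80.
Lower fence = Q1 − 2·IQR = 16.20 − 157.60 = -141.40.
Upper fence = Q3 + 2·IQR = 95.00 + 157.60 = 252.60.
65.0 lies within [-141.40, 252.60].

no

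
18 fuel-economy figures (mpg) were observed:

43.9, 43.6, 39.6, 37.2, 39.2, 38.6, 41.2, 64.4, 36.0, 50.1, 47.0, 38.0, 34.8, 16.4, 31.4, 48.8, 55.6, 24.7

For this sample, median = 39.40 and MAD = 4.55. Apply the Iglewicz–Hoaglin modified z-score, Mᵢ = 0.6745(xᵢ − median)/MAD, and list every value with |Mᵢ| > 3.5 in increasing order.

64.4

|Mᵢ| > 3.5 ⇔ |xᵢ − 39.40| > 3.5·4.55/0.6745 = 23.61.
So outliers lie outside [15.79, 63.01].
64.4: M = 3.71 → outlier.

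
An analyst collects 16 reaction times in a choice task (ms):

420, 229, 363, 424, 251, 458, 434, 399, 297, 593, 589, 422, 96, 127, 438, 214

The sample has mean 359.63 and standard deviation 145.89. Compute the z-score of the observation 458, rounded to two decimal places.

0.67

z = (458 − 359.63) / 145.89 = 0.67.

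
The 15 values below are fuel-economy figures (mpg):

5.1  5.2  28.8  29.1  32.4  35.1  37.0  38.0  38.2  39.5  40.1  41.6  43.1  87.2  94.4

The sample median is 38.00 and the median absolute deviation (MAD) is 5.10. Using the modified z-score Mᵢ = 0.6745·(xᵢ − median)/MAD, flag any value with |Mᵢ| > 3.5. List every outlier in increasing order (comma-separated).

5.1, 5.2, 87.2, 94.4

|Mᵢ| > 3.5 ⇔ |xᵢ − 38.00| > 3.5·5.10/0.6745 = 26.46.
So outliers lie outside [11.54, 64.46].
5.1: M = -4.35 → outlier.
5.2: M = -4.34 → outlier.
87.2: M = 6.51 → outlier.
94.4: M = 7.46 → outlier.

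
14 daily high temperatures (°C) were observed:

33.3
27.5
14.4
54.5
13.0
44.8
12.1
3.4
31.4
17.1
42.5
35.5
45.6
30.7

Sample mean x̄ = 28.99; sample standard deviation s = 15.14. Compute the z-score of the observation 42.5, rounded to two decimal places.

0.89

z = (42.5 − 28.99) / 15.14 = 0.89.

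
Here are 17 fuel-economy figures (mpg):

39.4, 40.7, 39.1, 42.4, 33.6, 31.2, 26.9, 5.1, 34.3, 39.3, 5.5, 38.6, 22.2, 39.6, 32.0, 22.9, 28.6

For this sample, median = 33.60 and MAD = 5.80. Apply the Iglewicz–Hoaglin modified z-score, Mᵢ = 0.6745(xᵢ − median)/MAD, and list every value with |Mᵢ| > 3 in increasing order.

|Mᵢ| > 3 ⇔ |xᵢ − 33.60| > 3·5.80/0.6745 = 25.80.
So outliers lie outside [7.80, 59.40].
5.1: M = -3.31 → outlier.
5.5: M = -3.27 → outlier.

5.1, 5.5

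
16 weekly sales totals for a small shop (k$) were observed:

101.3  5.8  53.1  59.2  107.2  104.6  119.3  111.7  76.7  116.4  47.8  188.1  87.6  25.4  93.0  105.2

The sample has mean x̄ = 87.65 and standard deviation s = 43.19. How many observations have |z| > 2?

Cutoffs: x̄ ± 2s = [1.27, 174.03].
Outside the cutoffs: 188.1.

1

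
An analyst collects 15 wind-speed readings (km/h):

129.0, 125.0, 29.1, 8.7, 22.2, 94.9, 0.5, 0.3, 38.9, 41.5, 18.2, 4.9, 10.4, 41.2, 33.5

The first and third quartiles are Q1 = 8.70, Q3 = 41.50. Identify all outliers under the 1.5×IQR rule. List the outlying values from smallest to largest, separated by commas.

94.9, 125.0, 129.0

IQR = Q3 − Q1 = 41.50 − 8.70 = 32.80.
Lower fence = Q1 − 1.5·IQR = 8.70 − 49.20 = -40.50.
Upper fence = Q3 + 1.5·IQR = 41.50 + 49.20 = 90.70.
94.9 > 90.70 → outlier.
125.0 > 90.70 → outlier.
129.0 > 90.70 → outlier.
All remaining values lie within [-40.50, 90.70].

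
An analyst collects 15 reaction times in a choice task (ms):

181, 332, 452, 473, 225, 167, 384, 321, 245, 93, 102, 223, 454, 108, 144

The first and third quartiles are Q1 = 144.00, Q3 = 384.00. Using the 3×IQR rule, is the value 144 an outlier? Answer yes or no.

IQR = Q3 − Q1 = 384.00 − 144.00 = 240.00.
Lower fence = Q1 − 3·IQR = 144.00 − 720.00 = -576.00.
Upper fence = Q3 + 3·IQR = 384.00 + 720.00 = 1104.00.
144 lies within [-576.00, 1104.00].

no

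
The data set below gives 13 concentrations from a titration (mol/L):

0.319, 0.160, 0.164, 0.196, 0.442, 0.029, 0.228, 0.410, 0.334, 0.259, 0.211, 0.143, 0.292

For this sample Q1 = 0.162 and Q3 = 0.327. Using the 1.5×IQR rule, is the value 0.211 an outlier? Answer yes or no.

IQR = Q3 − Q1 = 0.327 − 0.162 = 0.165.
Lower fence = Q1 − 1.5·IQR = 0.162 − 0.2475 = -0.0855.
Upper fence = Q3 + 1.5·IQR = 0.327 + 0.2475 = 0.5745.
0.211 lies within [-0.0855, 0.5745].

no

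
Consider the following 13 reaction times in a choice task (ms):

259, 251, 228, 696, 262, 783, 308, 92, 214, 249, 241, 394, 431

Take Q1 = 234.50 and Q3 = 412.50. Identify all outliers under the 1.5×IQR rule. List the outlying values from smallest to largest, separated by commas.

696, 783

IQR = Q3 − Q1 = 412.50 − 234.50 = 178.00.
Lower fence = Q1 − 1.5·IQR = 234.50 − 267.00 = -32.50.
Upper fence = Q3 + 1.5·IQR = 412.50 + 267.00 = 679.50.
696 > 679.50 → outlier.
783 > 679.50 → outlier.
All remaining values lie within [-32.50, 679.50].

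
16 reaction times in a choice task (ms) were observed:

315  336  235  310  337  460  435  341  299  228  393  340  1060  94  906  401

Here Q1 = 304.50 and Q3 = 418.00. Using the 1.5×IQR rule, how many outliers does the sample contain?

IQR = 113.50; fences at 304.50 − 170.25 = 134.25 and 418.00 + 170.25 = 588.25.
Outside the cutoffs: 94, 906, 1060.

3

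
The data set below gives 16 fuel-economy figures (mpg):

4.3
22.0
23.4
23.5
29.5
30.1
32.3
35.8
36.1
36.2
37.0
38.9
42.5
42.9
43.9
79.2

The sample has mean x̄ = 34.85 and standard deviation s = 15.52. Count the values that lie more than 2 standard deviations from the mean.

1

Cutoffs: x̄ ± 2s = [3.81, 65.89].
Outside the cutoffs: 79.2.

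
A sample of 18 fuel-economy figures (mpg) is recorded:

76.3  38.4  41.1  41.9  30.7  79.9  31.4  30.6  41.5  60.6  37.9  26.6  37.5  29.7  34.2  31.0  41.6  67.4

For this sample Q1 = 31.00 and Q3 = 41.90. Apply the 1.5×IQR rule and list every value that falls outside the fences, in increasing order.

60.6, 67.4, 76.3, 79.9

IQR = Q3 − Q1 = 41.90 − 31.00 = 10.90.
Lower fence = Q1 − 1.5·IQR = 31.00 − 16.35 = 14.65.
Upper fence = Q3 + 1.5·IQR = 41.90 + 16.35 = 58.25.
60.6 > 58.25 → outlier.
67.4 > 58.25 → outlier.
76.3 > 58.25 → outlier.
79.9 > 58.25 → outlier.
All remaining values lie within [14.65, 58.25].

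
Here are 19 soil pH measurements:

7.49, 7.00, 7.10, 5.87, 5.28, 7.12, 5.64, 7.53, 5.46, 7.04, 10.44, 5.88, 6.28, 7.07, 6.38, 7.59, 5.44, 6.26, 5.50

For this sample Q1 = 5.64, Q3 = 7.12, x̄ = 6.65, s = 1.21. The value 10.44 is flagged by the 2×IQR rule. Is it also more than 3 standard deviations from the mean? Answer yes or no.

z = (10.44 − 6.65) / 1.21 = 3.13.
|z| = 3.13 > 3.

yes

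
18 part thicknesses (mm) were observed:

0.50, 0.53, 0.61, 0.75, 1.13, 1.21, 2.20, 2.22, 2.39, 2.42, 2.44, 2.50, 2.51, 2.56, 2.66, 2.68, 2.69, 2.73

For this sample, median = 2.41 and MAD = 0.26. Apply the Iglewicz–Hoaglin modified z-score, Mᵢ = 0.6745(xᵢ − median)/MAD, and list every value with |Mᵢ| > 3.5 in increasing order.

|Mᵢ| > 3.5 ⇔ |xᵢ − 2.41| > 3.5·0.26/0.6745 = 1.35.
So outliers lie outside [1.06, 3.76].
0.50: M = -4.95 → outlier.
0.53: M = -4.88 → outlier.
0.61: M = -4.67 → outlier.
0.75: M = -4.31 → outlier.

0.50, 0.53, 0.61, 0.75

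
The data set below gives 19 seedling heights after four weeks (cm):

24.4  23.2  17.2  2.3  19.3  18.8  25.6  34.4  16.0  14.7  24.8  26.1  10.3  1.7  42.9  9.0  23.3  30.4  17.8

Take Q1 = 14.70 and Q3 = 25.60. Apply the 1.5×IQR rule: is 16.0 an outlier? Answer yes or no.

no

IQR = Q3 − Q1 = 25.60 − 14.70 = 10.90.
Lower fence = Q1 − 1.5·IQR = 14.70 − 16.35 = -1.65.
Upper fence = Q3 + 1.5·IQR = 25.60 + 16.35 = 41.95.
16.0 lies within [-1.65, 41.95].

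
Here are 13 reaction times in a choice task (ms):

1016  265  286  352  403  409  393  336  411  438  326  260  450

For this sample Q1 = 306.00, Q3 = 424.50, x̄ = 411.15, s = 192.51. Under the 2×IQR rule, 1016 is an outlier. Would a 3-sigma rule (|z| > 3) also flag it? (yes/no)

z = (1016 − 411.15) / 192.51 = 3.14.
|z| = 3.14 > 3.

yes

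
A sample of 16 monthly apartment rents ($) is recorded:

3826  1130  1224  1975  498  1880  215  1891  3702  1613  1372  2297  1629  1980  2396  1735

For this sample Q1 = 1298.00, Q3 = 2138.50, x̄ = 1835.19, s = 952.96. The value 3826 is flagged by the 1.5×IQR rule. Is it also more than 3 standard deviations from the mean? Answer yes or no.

z = (3826 − 1835.19) / 952.96 = 2.09.
|z| = 2.09 ≤ 3.

no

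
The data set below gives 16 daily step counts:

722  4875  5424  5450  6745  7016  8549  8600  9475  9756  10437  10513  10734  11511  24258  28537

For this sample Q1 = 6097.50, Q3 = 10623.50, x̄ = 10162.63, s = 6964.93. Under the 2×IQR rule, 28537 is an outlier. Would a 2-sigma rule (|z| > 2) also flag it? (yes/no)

z = (28537 − 10162.63) / 6964.93 = 2.64.
|z| = 2.64 > 2.

yes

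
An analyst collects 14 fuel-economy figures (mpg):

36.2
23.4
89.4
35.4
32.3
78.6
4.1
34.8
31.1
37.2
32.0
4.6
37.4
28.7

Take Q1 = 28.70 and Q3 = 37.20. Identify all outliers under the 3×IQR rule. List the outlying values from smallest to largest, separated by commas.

78.6, 89.4

IQR = Q3 − Q1 = 37.20 − 28.70 = 8.50.
Lower fence = Q1 − 3·IQR = 28.70 − 25.50 = 3.20.
Upper fence = Q3 + 3·IQR = 37.20 + 25.50 = 62.70.
78.6 > 62.70 → outlier.
89.4 > 62.70 → outlier.
All remaining values lie within [3.20, 62.70].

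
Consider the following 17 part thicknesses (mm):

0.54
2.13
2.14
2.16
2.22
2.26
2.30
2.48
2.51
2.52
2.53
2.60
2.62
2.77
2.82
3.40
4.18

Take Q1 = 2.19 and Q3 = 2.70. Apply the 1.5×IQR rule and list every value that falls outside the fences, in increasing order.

0.54, 4.18

IQR = Q3 − Q1 = 2.70 − 2.19 = 0.51.
Lower fence = Q1 − 1.5·IQR = 2.19 − 0.765 = 1.425.
Upper fence = Q3 + 1.5·IQR = 2.70 + 0.765 = 3.465.
0.54 < 1.425 → outlier.
4.18 > 3.465 → outlier.
All remaining values lie within [1.425, 3.465].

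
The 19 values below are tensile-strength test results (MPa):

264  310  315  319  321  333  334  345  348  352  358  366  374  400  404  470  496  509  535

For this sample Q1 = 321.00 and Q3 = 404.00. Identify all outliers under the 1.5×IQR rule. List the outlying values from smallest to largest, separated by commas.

IQR = Q3 − Q1 = 404.00 − 321.00 = 83.00.
Lower fence = Q1 − 1.5·IQR = 321.00 − 124.50 = 196.50.
Upper fence = Q3 + 1.5·IQR = 404.00 + 124.50 = 528.50.
535 > 528.50 → outlier.
All remaining values lie within [196.50, 528.50].

535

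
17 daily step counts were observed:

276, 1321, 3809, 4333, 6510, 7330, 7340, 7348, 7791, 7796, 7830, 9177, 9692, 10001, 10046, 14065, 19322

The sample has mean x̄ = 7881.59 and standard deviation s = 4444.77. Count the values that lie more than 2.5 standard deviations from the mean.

Cutoffs: x̄ ± 2.5s = [-3230.335, 18993.515].
Outside the cutoffs: 19322.

1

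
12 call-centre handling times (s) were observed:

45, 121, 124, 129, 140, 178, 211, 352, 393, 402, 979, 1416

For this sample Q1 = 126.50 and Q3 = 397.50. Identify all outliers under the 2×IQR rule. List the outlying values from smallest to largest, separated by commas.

IQR = Q3 − Q1 = 397.50 − 126.50 = 271.00.
Lower fence = Q1 − 2·IQR = 126.50 − 542.00 = -415.50.
Upper fence = Q3 + 2·IQR = 397.50 + 542.00 = 939.50.
979 > 939.50 → outlier.
1416 > 939.50 → outlier.
All remaining values lie within [-415.50, 939.50].

979, 1416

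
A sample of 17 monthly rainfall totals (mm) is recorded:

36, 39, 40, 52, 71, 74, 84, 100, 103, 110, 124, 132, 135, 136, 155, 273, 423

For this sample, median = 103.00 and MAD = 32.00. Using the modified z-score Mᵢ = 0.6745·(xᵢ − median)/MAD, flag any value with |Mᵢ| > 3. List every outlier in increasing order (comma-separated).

|Mᵢ| > 3 ⇔ |xᵢ − 103.00| > 3·32.00/0.6745 = 142.33.
So outliers lie outside [-39.33, 245.33].
273: M = 3.58 → outlier.
423: M = 6.75 → outlier.

273, 423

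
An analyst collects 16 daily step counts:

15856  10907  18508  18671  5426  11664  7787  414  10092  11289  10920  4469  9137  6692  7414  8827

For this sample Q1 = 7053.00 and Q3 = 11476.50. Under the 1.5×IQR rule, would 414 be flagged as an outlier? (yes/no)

IQR = Q3 − Q1 = 11476.50 − 7053.00 = 4423.50.
Lower fence = Q1 − 1.5·IQR = 7053.00 − 6635.25 = 417.75.
Upper fence = Q3 + 1.5·IQR = 11476.50 + 6635.25 = 18111.75.
414 lies below the lower fence.

yes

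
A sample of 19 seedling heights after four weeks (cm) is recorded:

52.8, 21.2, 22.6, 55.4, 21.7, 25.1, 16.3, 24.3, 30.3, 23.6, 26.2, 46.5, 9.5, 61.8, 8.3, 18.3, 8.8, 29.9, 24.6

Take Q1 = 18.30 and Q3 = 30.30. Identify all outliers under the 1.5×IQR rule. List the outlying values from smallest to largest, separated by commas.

IQR = Q3 − Q1 = 30.30 − 18.30 = 12.00.
Lower fence = Q1 − 1.5·IQR = 18.30 − 18.00 = 0.30.
Upper fence = Q3 + 1.5·IQR = 30.30 + 18.00 = 48.30.
52.8 > 48.30 → outlier.
55.4 > 48.30 → outlier.
61.8 > 48.30 → outlier.
All remaining values lie within [0.30, 48.30].

52.8, 55.4, 61.8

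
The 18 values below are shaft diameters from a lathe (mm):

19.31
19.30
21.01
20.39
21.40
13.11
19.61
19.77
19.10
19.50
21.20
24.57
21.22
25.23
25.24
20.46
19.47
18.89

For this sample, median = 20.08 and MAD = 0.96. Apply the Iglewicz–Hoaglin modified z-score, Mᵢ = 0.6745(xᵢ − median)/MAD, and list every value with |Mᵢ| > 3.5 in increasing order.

|Mᵢ| > 3.5 ⇔ |xᵢ − 20.08| > 3.5·0.96/0.6745 = 4.98.
So outliers lie outside [15.10, 25.06].
13.11: M = -4.90 → outlier.
25.23: M = 3.62 → outlier.
25.24: M = 3.63 → outlier.

13.11, 25.23, 25.24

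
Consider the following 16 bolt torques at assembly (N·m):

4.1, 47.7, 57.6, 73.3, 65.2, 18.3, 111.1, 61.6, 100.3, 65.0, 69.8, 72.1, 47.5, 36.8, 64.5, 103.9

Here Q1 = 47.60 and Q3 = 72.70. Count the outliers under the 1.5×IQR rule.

IQR = 25.10; fences at 47.60 − 37.65 = 9.95 and 72.70 + 37.65 = 110.35.
Outside the cutoffs: 4.1, 111.1.

2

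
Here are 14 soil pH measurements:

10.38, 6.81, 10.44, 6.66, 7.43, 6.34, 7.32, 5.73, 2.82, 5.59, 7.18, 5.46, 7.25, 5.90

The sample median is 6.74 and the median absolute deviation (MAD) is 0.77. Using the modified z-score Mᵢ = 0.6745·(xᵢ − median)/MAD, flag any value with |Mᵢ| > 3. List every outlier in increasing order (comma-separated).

|Mᵢ| > 3 ⇔ |xᵢ − 6.74| > 3·0.77/0.6745 = 3.42.
So outliers lie outside [3.32, 10.16].
2.82: M = -3.43 → outlier.
10.38: M = 3.19 → outlier.
10.44: M = 3.24 → outlier.

2.82, 10.38, 10.44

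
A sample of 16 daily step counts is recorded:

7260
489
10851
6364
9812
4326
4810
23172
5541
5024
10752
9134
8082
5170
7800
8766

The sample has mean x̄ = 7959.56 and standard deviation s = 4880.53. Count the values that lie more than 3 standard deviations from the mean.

1

Cutoffs: x̄ ± 3s = [-6682.03, 22601.15].
Outside the cutoffs: 23172.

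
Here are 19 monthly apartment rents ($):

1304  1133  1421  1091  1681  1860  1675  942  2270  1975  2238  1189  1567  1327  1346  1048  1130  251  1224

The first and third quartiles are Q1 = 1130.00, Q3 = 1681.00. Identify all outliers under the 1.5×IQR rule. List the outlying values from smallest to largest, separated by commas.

IQR = Q3 − Q1 = 1681.00 − 1130.00 = 551.00.
Lower fence = Q1 − 1.5·IQR = 1130.00 − 826.50 = 303.50.
Upper fence = Q3 + 1.5·IQR = 1681.00 + 826.50 = 2507.50.
251 < 303.50 → outlier.
All remaining values lie within [303.50, 2507.50].

251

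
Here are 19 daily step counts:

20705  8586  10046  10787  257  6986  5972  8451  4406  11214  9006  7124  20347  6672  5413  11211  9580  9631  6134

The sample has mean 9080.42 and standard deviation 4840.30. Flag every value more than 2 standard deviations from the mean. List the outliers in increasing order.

20347, 20705

Cutoffs at x̄ ± 2s: 9080.42 ± 2·4840.30 = [-600.18, 18761.02].
20347: z = 2.33, |z| > 2 → outlier.
20705: z = 2.40, |z| > 2 → outlier.
Every other value lies within [-600.18, 18761.02].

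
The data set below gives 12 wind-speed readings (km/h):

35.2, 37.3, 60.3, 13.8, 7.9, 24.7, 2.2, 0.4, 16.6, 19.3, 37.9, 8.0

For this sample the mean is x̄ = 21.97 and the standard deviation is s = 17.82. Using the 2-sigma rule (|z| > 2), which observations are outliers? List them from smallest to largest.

Cutoffs at x̄ ± 2s: 21.97 ± 2·17.82 = [-13.67, 57.61].
60.3: z = 2.15, |z| > 2 → outlier.
Every other value lies within [-13.67, 57.61].

60.3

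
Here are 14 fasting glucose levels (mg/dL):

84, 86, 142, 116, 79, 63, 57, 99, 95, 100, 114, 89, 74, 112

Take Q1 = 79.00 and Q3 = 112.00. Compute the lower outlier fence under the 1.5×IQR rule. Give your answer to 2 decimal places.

IQR = Q3 − Q1 = 112.00 − 79.00 = 33.00.
Lower fence = Q1 − 1.5·IQR = 79.00 − 49.50 = 29.50.
Upper fence = Q3 + 1.5·IQR = 112.00 + 49.50 = 161.50.

29.50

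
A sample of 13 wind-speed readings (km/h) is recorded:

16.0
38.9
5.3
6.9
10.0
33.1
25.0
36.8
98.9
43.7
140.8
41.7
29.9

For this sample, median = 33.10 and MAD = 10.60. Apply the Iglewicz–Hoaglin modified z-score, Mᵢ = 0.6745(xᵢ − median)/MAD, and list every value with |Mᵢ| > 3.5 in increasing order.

|Mᵢ| > 3.5 ⇔ |xᵢ − 33.10| > 3.5·10.60/0.6745 = 55.00.
So outliers lie outside [-21.90, 88.10].
98.9: M = 4.19 → outlier.
140.8: M = 6.85 → outlier.

98.9, 140.8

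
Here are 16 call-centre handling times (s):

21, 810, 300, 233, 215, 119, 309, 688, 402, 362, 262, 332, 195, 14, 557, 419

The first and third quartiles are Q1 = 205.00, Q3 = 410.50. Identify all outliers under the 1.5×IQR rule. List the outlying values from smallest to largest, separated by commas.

810

IQR = Q3 − Q1 = 410.50 − 205.00 = 205.50.
Lower fence = Q1 − 1.5·IQR = 205.00 − 308.25 = -103.25.
Upper fence = Q3 + 1.5·IQR = 410.50 + 308.25 = 718.75.
810 > 718.75 → outlier.
All remaining values lie within [-103.25, 718.75].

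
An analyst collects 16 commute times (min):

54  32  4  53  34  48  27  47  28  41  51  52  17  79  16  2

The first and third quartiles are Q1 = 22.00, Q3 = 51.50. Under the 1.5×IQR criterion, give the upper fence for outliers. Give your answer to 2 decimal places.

IQR = Q3 − Q1 = 51.50 − 22.00 = 29.50.
Lower fence = Q1 − 1.5·IQR = 22.00 − 44.25 = -22.25.
Upper fence = Q3 + 1.5·IQR = 51.50 + 44.25 = 95.75.

95.75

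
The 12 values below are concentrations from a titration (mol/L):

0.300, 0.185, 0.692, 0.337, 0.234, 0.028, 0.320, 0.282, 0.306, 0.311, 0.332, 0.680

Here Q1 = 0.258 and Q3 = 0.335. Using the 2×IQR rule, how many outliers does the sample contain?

3

IQR = 0.077; fences at 0.258 − 0.154 = 0.104 and 0.335 + 0.154 = 0.489.
Outside the cutoffs: 0.028, 0.680, 0.692.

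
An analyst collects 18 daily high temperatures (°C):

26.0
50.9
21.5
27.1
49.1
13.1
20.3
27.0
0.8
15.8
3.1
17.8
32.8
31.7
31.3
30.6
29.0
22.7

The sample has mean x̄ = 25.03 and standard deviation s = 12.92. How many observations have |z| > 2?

1

Cutoffs: x̄ ± 2s = [-0.81, 50.87].
Outside the cutoffs: 50.9.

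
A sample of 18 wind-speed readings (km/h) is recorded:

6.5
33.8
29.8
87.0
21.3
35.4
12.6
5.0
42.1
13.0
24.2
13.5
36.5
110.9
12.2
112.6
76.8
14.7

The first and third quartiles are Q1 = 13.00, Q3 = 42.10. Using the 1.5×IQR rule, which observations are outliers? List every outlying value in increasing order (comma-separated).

IQR = Q3 − Q1 = 42.10 − 13.00 = 29.10.
Lower fence = Q1 − 1.5·IQR = 13.00 − 43.65 = -30.65.
Upper fence = Q3 + 1.5·IQR = 42.10 + 43.65 = 85.75.
87.0 > 85.75 → outlier.
110.9 > 85.75 → outlier.
112.6 > 85.75 → outlier.
All remaining values lie within [-30.65, 85.75].

87.0, 110.9, 112.6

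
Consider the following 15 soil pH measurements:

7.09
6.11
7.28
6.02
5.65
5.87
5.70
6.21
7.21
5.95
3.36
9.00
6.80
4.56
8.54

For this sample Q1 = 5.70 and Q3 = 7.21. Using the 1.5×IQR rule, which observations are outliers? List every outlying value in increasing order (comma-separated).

IQR = Q3 − Q1 = 7.21 − 5.70 = 1.51.
Lower fence = Q1 − 1.5·IQR = 5.70 − 2.265 = 3.435.
Upper fence = Q3 + 1.5·IQR = 7.21 + 2.265 = 9.475.
3.36 < 3.435 → outlier.
All remaining values lie within [3.435, 9.475].

3.36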